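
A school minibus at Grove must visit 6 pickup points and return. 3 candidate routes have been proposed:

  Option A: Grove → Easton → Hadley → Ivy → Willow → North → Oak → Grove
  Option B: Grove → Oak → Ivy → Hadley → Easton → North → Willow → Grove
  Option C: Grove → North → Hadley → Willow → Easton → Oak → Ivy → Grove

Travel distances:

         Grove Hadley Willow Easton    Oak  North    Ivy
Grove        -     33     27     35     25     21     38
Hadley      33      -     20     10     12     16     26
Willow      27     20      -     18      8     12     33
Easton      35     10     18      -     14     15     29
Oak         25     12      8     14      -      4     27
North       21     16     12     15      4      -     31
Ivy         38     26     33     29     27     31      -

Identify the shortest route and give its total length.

Option A: 35 + 10 + 26 + 33 + 12 + 4 + 25 = 145
Option B: 25 + 27 + 26 + 10 + 15 + 12 + 27 = 142
Option C: 21 + 16 + 20 + 18 + 14 + 27 + 38 = 154

Shortest is Option B, total 142.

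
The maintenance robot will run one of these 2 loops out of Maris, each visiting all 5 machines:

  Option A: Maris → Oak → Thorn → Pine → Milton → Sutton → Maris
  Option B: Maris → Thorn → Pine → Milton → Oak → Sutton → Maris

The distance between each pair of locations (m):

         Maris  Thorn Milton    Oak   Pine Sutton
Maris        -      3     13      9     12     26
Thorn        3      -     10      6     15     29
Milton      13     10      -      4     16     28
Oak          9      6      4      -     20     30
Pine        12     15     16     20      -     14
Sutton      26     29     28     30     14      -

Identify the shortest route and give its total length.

94 m — Option B is the shortest.

Option A: 9 + 6 + 15 + 16 + 28 + 26 = 100
Option B: 3 + 15 + 16 + 4 + 30 + 26 = 94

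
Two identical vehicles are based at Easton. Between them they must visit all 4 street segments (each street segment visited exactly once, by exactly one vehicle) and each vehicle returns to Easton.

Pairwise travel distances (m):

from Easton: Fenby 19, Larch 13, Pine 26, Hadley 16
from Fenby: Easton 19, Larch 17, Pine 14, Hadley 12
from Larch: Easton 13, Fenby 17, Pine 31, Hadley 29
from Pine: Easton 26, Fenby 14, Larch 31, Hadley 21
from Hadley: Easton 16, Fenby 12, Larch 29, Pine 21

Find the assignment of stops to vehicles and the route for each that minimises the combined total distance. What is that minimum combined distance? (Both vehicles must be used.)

Check every non-empty split of the stops between the two vehicles; for each half take its own optimal tour:
  {Fenby} + {Larch, Pine, Hadley}: 38 + 81 = 119
  {Larch} + {Fenby, Pine, Hadley}: 26 + 68 = 94
  {Fenby, Larch} + {Pine, Hadley}: 49 + 63 = 112
  {Pine} + {Fenby, Larch, Hadley}: 52 + 58 = 110
  {Fenby, Pine} + {Larch, Hadley}: 59 + 58 = 117
  {Larch, Pine} + {Fenby, Hadley}: 70 + 47 = 117
  … (7 splits in total)
Best: vehicle 1 Easton → Larch → Easton = 26; vehicle 2 Easton → Pine → Fenby → Hadley → Easton = 68; combined 94.

94 m — the smallest possible combined total.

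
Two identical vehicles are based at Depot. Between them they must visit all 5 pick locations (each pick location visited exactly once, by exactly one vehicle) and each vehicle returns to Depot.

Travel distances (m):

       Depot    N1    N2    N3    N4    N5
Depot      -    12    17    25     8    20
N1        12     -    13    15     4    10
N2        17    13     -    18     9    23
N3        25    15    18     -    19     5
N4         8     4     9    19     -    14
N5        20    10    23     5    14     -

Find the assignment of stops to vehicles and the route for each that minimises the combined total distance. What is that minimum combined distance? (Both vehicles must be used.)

78 m — the smallest possible combined total.

There are 2^4 − 1 = 15 ways to divide the 5 stops into two non-empty groups. For each, the best each vehicle can do is its own shortest tour through its group:
  {N1} + {N2, N3, N4, N5}: 24 + 60 = 84
  {N2} + {N1, N3, N4, N5}: 34 + 52 = 86
  {N1, N2} + {N3, N4, N5}: 42 + 52 = 94
  {N3} + {N1, N2, N4, N5}: 50 + 60 = 110
  {N1, N3} + {N2, N4, N5}: 52 + 60 = 112
  {N2, N3} + {N1, N4, N5}: 60 + 42 = 102
  … (15 splits in total)
  {N4} + {N1, N2, N3, N5}: 16 + 62 = 78  ← best
Best: vehicle 1 Depot → N4 → Depot = 16; vehicle 2 Depot → N1 → N5 → N3 → N2 → Depot = 62; combined 78.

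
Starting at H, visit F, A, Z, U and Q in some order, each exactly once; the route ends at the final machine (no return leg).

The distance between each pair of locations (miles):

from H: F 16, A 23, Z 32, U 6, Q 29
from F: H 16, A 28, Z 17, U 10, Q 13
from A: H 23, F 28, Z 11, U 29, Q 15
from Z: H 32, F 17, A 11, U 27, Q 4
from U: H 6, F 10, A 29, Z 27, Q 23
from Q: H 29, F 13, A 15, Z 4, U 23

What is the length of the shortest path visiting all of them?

44 miles — the minimum one-way total.

There are 5! = 120 possible orderings.
H - F - A - Z - U - Q: 16+28+11+27+23 = 105
H - F - A - Z - Q - U: 16+28+11+4+23 = 82
H - F - A - U - Z - Q: 16+28+29+27+4 = 104
H - F - A - U - Q - Z: 16+28+29+23+4 = 100
H - F - A - Q - Z - U: 16+28+15+4+27 = 90
H - F - A - Q - U - Z: 16+28+15+23+27 = 109
H - F - Z - A - U - Q: 16+17+11+29+23 = 96
H - F - Z - A - Q - U: 16+17+11+15+23 = 82
H - F - Z - U - A - Q: 16+17+27+29+15 = 104
H - F - Z - U - Q - A: 16+17+27+23+15 = 98
H - F - Z - Q - A - U: 16+17+4+15+29 = 81
H - F - Z - Q - U - A: 16+17+4+23+29 = 89
H - F - U - A - Z - Q: 16+10+29+11+4 = 70
H - F - U - A - Q - Z: 16+10+29+15+4 = 74
… (106 more)
H - U - F - Q - Z - A: 6+10+13+4+11 = 44  ← best
The minimum is 44.
One shortest path: H → U → F → Q → Z → A.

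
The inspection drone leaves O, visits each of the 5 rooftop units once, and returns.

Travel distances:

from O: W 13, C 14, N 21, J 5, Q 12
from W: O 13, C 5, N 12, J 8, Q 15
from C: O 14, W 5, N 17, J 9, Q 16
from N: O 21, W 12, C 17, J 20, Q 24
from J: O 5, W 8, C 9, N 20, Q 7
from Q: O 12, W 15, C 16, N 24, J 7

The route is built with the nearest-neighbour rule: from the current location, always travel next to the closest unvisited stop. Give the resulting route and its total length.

70 along O → J → Q → W → C → N → O.

O → [J:5 / Q:12 / W:13 / C:14 / N:21] → J (5)
J → [Q:7 / W:8 / C:9 / N:20] → Q (7)
Q → [W:15 / C:16 / N:24] → W (15)
W → [C:5 / N:12] → C (5)
C → [N:17] → N (17)
Return N→O: 21.
Total = 5 + 7 + 15 + 5 + 17 + 21 = 70.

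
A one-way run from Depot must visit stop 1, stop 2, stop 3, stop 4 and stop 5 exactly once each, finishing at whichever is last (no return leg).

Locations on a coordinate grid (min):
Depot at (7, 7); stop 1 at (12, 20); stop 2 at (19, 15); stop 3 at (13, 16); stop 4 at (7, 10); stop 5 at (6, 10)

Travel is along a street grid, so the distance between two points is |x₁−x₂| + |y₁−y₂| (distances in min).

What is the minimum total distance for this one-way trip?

There are 5! = 120 possible orderings.
Depot→stop 1→stop 2→stop 3→stop 4→stop 5: 18+12+7+12+1 = 50
Depot→stop 1→stop 2→stop 3→stop 5→stop 4: 18+12+7+13+1 = 51
Depot→stop 1→stop 2→stop 4→stop 3→stop 5: 18+12+17+12+13 = 72
Depot→stop 1→stop 2→stop 4→stop 5→stop 3: 18+12+17+1+13 = 61
Depot→stop 1→stop 2→stop 5→stop 3→stop 4: 18+12+18+13+12 = 73
Depot→stop 1→stop 2→stop 5→stop 4→stop 3: 18+12+18+1+12 = 61
Depot→stop 1→stop 3→stop 2→stop 4→stop 5: 18+5+7+17+1 = 48
Depot→stop 1→stop 3→stop 2→stop 5→stop 4: 18+5+7+18+1 = 49
Depot→stop 1→stop 3→stop 4→stop 2→stop 5: 18+5+12+17+18 = 70
Depot→stop 1→stop 3→stop 4→stop 5→stop 2: 18+5+12+1+18 = 54
Depot→stop 1→stop 3→stop 5→stop 2→stop 4: 18+5+13+18+17 = 71
Depot→stop 1→stop 3→stop 5→stop 4→stop 2: 18+5+13+1+17 = 54
Depot→stop 1→stop 4→stop 2→stop 3→stop 5: 18+15+17+7+13 = 70
Depot→stop 1→stop 4→stop 2→stop 5→stop 3: 18+15+17+18+13 = 81
… (106 more)
Depot→stop 4→stop 5→stop 1→stop 3→stop 2: 3+1+16+5+7 = 32  ← best
The minimum is 32.
One shortest path: Depot → stop 4 → stop 5 → stop 1 → stop 3 → stop 2.

Minimum one-way distance = 32 min.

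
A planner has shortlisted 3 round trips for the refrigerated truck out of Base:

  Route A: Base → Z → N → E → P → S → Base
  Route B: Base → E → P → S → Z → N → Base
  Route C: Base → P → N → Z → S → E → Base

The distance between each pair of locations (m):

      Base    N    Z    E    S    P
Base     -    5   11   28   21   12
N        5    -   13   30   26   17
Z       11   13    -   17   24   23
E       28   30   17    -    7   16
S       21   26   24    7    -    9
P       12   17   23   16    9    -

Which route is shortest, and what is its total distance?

Route A: 11 + 13 + 30 + 16 + 9 + 21 = 100
Route B: 28 + 16 + 9 + 24 + 13 + 5 = 95
Route C: 12 + 17 + 13 + 24 + 7 + 28 = 101

Shortest is Route B, total 95 m.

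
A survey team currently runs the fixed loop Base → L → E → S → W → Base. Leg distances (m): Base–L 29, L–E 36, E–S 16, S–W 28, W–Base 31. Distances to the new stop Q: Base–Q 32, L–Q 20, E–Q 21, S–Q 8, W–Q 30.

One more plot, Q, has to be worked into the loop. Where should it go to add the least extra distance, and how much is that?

Minimum extra distance: 5 m, inserting Q between L and E.

Insertion cost between consecutive stops i–j is d(i,Q) + d(Q,j) − d(i,j):
  between Base and L: 32 + 20 − 29 = 23
  between L and E: 20 + 21 − 36 = 5
  between E and S: 21 + 8 − 16 = 13
  between S and W: 8 + 30 − 28 = 10
  between W and Base: 30 + 32 − 31 = 31
Cheapest insertion is between L and E, adding 5.
New total = 140 + 5 = 145.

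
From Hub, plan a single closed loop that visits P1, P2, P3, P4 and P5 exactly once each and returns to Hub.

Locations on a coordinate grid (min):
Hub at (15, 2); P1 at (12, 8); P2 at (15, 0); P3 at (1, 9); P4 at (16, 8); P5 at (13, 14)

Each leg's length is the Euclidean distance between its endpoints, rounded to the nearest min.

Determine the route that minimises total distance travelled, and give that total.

Minimum total distance: 48 min.

With 5 stops there are 5!/2 = 60 distinct round trips (a route and its reverse cost the same).
Hub-P1-P2-P3-P4-P5-Hub: 7+9+17+15+7+12 = 67
Hub-P1-P2-P3-P5-P4-Hub: 7+9+17+13+7+6 = 59
Hub-P1-P2-P4-P3-P5-Hub: 7+9+8+15+13+12 = 64
Hub-P1-P2-P4-P5-P3-Hub: 7+9+8+7+13+16 = 60
Hub-P1-P2-P5-P3-P4-Hub: 7+9+14+13+15+6 = 64
Hub-P1-P2-P5-P4-P3-Hub: 7+9+14+7+15+16 = 68
Hub-P1-P3-P2-P4-P5-Hub: 7+11+17+8+7+12 = 62
Hub-P1-P3-P2-P5-P4-Hub: 7+11+17+14+7+6 = 62
Hub-P1-P3-P4-P2-P5-Hub: 7+11+15+8+14+12 = 67
Hub-P1-P3-P4-P5-P2-Hub: 7+11+15+7+14+2 = 56
Hub-P1-P3-P5-P2-P4-Hub: 7+11+13+14+8+6 = 59
Hub-P1-P3-P5-P4-P2-Hub: 7+11+13+7+8+2 = 48
Hub-P1-P4-P2-P3-P5-Hub: 7+4+8+17+13+12 = 61
Hub-P1-P4-P2-P5-P3-Hub: 7+4+8+14+13+16 = 62
… (46 more)
The minimum is 48.
One optimal route: Hub → P1 → P3 → P5 → P4 → P2 → Hub (or its reverse).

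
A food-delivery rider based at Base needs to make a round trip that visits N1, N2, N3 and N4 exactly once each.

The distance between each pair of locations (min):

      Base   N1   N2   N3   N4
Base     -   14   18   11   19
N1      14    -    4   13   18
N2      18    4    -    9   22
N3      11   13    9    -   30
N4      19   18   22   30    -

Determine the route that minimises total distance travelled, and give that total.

Base → N1 → N2 → N3 → N4 → Base: 14+4+9+30+19 = 76
Base → N1 → N2 → N4 → N3 → Base: 14+4+22+30+11 = 81
Base → N1 → N3 → N2 → N4 → Base: 14+13+9+22+19 = 77
Base → N1 → N3 → N4 → N2 → Base: 14+13+30+22+18 = 97
Base → N1 → N4 → N2 → N3 → Base: 14+18+22+9+11 = 74
Base → N1 → N4 → N3 → N2 → Base: 14+18+30+9+18 = 89
Base → N2 → N1 → N3 → N4 → Base: 18+4+13+30+19 = 84
Base → N2 → N1 → N4 → N3 → Base: 18+4+18+30+11 = 81
Base → N2 → N3 → N1 → N4 → Base: 18+9+13+18+19 = 77
Base → N2 → N4 → N1 → N3 → Base: 18+22+18+13+11 = 82
Base → N3 → N1 → N2 → N4 → Base: 11+13+4+22+19 = 69
Base → N3 → N2 → N1 → N4 → Base: 11+9+4+18+19 = 61
The minimum is 61.
One optimal route: Base → N3 → N2 → N1 → N4 → Base (or its reverse).

Shortest round trip = 61 min.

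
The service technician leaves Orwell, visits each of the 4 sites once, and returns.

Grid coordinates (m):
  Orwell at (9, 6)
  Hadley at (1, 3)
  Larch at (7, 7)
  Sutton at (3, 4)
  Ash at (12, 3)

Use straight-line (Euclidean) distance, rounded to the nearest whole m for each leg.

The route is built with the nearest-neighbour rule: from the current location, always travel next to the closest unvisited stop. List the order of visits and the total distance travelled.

Nearest-neighbour total = 24 m; route Orwell → Larch → Sutton → Hadley → Ash → Orwell.

At Orwell the remaining stops are Larch 2, Ash 4, Sutton 6, Hadley 9; go to Larch.
At Larch the remaining stops are Sutton 5, Ash 6, Hadley 7; go to Sutton.
At Sutton the remaining stops are Hadley 2, Ash 9; go to Hadley.
At Hadley the remaining stops are Ash 11; go to Ash.
Return Ash→Orwell: 4.
Total = 2 + 5 + 2 + 11 + 4 = 24.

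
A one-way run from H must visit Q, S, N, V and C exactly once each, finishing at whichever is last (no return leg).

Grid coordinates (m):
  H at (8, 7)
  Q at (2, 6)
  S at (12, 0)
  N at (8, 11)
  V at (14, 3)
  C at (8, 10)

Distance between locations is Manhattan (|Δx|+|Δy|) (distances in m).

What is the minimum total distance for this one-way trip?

35 m — the minimum one-way total.

There are 5! = 120 possible orderings.
H→Q→S→N→V→C: 7+16+15+14+13 = 65
H→Q→S→N→C→V: 7+16+15+1+13 = 52
H→Q→S→V→N→C: 7+16+5+14+1 = 43
H→Q→S→V→C→N: 7+16+5+13+1 = 42
H→Q→S→C→N→V: 7+16+14+1+14 = 52
H→Q→S→C→V→N: 7+16+14+13+14 = 64
H→Q→N→S→V→C: 7+11+15+5+13 = 51
H→Q→N→S→C→V: 7+11+15+14+13 = 60
H→Q→N→V→S→C: 7+11+14+5+14 = 51
H→Q→N→V→C→S: 7+11+14+13+14 = 59
H→Q→N→C→S→V: 7+11+1+14+5 = 38
H→Q→N→C→V→S: 7+11+1+13+5 = 37
H→Q→V→S→N→C: 7+15+5+15+1 = 43
H→Q→V→S→C→N: 7+15+5+14+1 = 42
… (106 more)
H→N→C→Q→V→S: 4+1+10+15+5 = 35  ← best
The minimum is 35.
One shortest path: H → N → C → Q → V → S.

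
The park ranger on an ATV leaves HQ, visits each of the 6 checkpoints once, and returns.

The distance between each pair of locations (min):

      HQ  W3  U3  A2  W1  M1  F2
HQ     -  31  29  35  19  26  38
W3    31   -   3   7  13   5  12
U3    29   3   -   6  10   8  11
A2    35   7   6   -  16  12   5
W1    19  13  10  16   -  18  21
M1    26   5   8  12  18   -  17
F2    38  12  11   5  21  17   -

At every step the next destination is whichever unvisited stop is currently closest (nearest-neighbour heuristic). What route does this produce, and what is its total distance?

At HQ the remaining stops are W1 19, M1 26, U3 29, W3 31, A2 35, F2 38; go to W1.
At W1 the remaining stops are U3 10, W3 13, A2 16, M1 18, F2 21; go to U3.
At U3 the remaining stops are W3 3, A2 6, M1 8, F2 11; go to W3.
At W3 the remaining stops are M1 5, A2 7, F2 12; go to M1.
At M1 the remaining stops are A2 12, F2 17; go to A2.
At A2 the remaining stops are F2 5; go to F2.
Return F2→HQ: 38.
Total = 19 + 10 + 3 + 5 + 12 + 5 + 38 = 92.

Nearest-neighbour total = 92 min; route HQ → W1 → U3 → W3 → M1 → A2 → F2 → HQ.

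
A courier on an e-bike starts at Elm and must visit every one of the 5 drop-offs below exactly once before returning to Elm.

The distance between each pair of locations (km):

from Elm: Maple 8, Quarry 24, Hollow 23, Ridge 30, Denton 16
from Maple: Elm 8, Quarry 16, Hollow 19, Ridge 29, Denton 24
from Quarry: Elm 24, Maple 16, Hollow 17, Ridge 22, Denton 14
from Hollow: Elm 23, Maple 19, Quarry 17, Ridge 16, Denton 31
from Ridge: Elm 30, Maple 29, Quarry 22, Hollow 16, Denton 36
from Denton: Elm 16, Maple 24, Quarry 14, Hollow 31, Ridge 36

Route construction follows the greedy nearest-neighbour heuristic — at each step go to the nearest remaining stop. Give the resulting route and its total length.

Total distance 115 km via the nearest-neighbour route Elm → Maple → Quarry → Denton → Hollow → Ridge → Elm.

At Elm the remaining stops are Maple 8, Denton 16, Hollow 23, Quarry 24, Ridge 30; go to Maple.
At Maple the remaining stops are Quarry 16, Hollow 19, Denton 24, Ridge 29; go to Quarry.
At Quarry the remaining stops are Denton 14, Hollow 17, Ridge 22; go to Denton.
At Denton the remaining stops are Hollow 31, Ridge 36; go to Hollow.
At Hollow the remaining stops are Ridge 16; go to Ridge.
Return Ridge→Elm: 30.
Total = 8 + 16 + 14 + 31 + 16 + 30 = 115.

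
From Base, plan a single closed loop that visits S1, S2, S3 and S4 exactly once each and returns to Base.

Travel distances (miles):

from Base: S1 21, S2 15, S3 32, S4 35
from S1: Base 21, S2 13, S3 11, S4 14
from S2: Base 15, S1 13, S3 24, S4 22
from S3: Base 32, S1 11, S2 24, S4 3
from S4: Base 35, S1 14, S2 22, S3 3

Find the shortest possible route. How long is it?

There are 12 distinct closed tours to check (reversals are equivalent).
Base-S1-S2-S3-S4-Base: 21+13+24+3+35 = 96
Base-S1-S2-S4-S3-Base: 21+13+22+3+32 = 91
Base-S1-S3-S2-S4-Base: 21+11+24+22+35 = 113
Base-S1-S3-S4-S2-Base: 21+11+3+22+15 = 72
Base-S1-S4-S2-S3-Base: 21+14+22+24+32 = 113
Base-S1-S4-S3-S2-Base: 21+14+3+24+15 = 77
Base-S2-S1-S3-S4-Base: 15+13+11+3+35 = 77
Base-S2-S1-S4-S3-Base: 15+13+14+3+32 = 77
Base-S2-S3-S1-S4-Base: 15+24+11+14+35 = 99
Base-S2-S4-S1-S3-Base: 15+22+14+11+32 = 94
Base-S3-S1-S2-S4-Base: 32+11+13+22+35 = 113
Base-S3-S2-S1-S4-Base: 32+24+13+14+35 = 118
The minimum is 72.
One optimal route: Base → S1 → S3 → S4 → S2 → Base (or its reverse).

Minimum total distance: 72 miles.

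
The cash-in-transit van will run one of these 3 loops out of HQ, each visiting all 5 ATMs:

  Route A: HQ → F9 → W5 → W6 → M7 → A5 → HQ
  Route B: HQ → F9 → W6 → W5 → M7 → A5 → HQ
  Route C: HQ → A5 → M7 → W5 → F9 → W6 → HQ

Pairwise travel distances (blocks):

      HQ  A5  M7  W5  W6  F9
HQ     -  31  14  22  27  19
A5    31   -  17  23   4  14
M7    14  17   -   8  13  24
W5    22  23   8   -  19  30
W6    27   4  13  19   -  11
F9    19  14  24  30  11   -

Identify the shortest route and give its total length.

105 blocks — Route B is the shortest.

Route A: 19 + 30 + 19 + 13 + 17 + 31 = 129
Route B: 19 + 11 + 19 + 8 + 17 + 31 = 105
Route C: 31 + 17 + 8 + 30 + 11 + 27 = 124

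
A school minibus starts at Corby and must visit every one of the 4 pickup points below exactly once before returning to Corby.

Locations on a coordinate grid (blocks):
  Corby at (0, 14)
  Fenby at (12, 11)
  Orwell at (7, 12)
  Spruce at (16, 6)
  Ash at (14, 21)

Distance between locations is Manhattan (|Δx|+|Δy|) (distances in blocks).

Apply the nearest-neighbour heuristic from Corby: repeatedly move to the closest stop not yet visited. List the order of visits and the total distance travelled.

Nearest-neighbour total = 62 blocks; route Corby → Orwell → Fenby → Spruce → Ash → Corby.

At Corby the remaining stops are Orwell 9, Fenby 15, Ash 21, Spruce 24; go to Orwell.
At Orwell the remaining stops are Fenby 6, Spruce 15, Ash 16; go to Fenby.
At Fenby the remaining stops are Spruce 9, Ash 12; go to Spruce.
At Spruce the remaining stops are Ash 17; go to Ash.
Return Ash→Corby: 21.
Total = 9 + 6 + 9 + 17 + 21 = 62.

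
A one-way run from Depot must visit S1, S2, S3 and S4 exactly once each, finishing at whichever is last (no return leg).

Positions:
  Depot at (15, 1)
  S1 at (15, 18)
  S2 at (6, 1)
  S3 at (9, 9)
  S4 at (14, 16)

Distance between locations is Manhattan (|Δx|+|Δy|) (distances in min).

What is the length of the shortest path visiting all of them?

35 min — the minimum one-way total.

There are 4! = 24 possible orderings.
Depot → S1 → S2 → S3 → S4: 17+26+11+12 = 66
Depot → S1 → S2 → S4 → S3: 17+26+23+12 = 78
Depot → S1 → S3 → S2 → S4: 17+15+11+23 = 66
Depot → S1 → S3 → S4 → S2: 17+15+12+23 = 67
Depot → S1 → S4 → S2 → S3: 17+3+23+11 = 54
Depot → S1 → S4 → S3 → S2: 17+3+12+11 = 43
Depot → S2 → S1 → S3 → S4: 9+26+15+12 = 62
Depot → S2 → S1 → S4 → S3: 9+26+3+12 = 50
Depot → S2 → S3 → S1 → S4: 9+11+15+3 = 38
Depot → S2 → S3 → S4 → S1: 9+11+12+3 = 35
Depot → S2 → S4 → S1 → S3: 9+23+3+15 = 50
Depot → S2 → S4 → S3 → S1: 9+23+12+15 = 59
Depot → S3 → S1 → S2 → S4: 14+15+26+23 = 78
Depot → S3 → S1 → S4 → S2: 14+15+3+23 = 55
… (10 more)
The minimum is 35.
One shortest path: Depot → S2 → S3 → S4 → S1.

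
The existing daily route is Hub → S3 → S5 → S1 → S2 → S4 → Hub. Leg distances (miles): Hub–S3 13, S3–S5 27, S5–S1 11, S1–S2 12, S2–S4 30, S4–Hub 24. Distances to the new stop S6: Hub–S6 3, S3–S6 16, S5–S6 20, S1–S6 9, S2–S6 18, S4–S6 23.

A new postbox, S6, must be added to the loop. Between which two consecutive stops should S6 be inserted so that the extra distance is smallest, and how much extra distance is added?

Adding 2 miles by placing S6 on the S4–Hub leg.

Insertion cost between consecutive stops i–j is d(i,S6) + d(S6,j) − d(i,j):
  between Hub and S3: 3 + 16 − 13 = 6
  between S3 and S5: 16 + 20 − 27 = 9
  between S5 and S1: 20 + 9 − 11 = 18
  between S1 and S2: 9 + 18 − 12 = 15
  between S2 and S4: 18 + 23 − 30 = 11
  between S4 and Hub: 23 + 3 − 24 = 2
Cheapest insertion is between S4 and Hub, adding 2.
New total = 117 + 2 = 119.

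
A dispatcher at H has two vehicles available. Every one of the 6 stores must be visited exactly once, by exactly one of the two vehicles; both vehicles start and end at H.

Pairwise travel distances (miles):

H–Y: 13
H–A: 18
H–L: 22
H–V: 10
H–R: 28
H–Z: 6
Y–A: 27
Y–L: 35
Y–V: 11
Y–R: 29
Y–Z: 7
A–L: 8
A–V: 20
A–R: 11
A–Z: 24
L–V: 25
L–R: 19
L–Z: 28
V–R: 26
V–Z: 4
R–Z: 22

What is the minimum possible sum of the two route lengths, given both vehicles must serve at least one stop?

103 miles — the smallest possible combined total.

Try each way of splitting the stops between the two vehicles (each non-empty) and, for each split, find the best tour for each vehicle:
  {Y} + {A, L, V, R, Z}: 26 + 77 = 103
  {A} + {Y, L, V, R, Z}: 36 + 91 = 127
  {Y, A} + {L, V, R, Z}: 58 + 77 = 135
  {L} + {Y, A, V, R, Z}: 44 + 79 = 123
  {Y, L} + {A, V, R, Z}: 70 + 65 = 135
  {A, L} + {Y, V, R, Z}: 48 + 78 = 126
  … (31 splits in total)
Best: vehicle 1 H → Y → H = 26; vehicle 2 H → L → A → R → V → Z → H = 77; combined 103.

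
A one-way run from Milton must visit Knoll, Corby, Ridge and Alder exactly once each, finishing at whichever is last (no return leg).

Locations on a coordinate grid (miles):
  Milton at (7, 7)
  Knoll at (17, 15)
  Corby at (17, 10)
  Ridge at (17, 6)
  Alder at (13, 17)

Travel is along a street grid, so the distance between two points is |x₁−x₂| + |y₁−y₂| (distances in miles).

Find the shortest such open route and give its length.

Shortest open route: 26 miles.

There are 4! = 24 possible orderings.
Milton→Knoll→Corby→Ridge→Alder: 18+5+4+15 = 42
Milton→Knoll→Corby→Alder→Ridge: 18+5+11+15 = 49
Milton→Knoll→Ridge→Corby→Alder: 18+9+4+11 = 42
Milton→Knoll→Ridge→Alder→Corby: 18+9+15+11 = 53
Milton→Knoll→Alder→Corby→Ridge: 18+6+11+4 = 39
Milton→Knoll→Alder→Ridge→Corby: 18+6+15+4 = 43
Milton→Corby→Knoll→Ridge→Alder: 13+5+9+15 = 42
Milton→Corby→Knoll→Alder→Ridge: 13+5+6+15 = 39
Milton→Corby→Ridge→Knoll→Alder: 13+4+9+6 = 32
Milton→Corby→Ridge→Alder→Knoll: 13+4+15+6 = 38
Milton→Corby→Alder→Knoll→Ridge: 13+11+6+9 = 39
Milton→Corby→Alder→Ridge→Knoll: 13+11+15+9 = 48
Milton→Ridge→Knoll→Corby→Alder: 11+9+5+11 = 36
Milton→Ridge→Knoll→Alder→Corby: 11+9+6+11 = 37
… (10 more)
Milton→Ridge→Corby→Knoll→Alder: 11+4+5+6 = 26  ← best
The minimum is 26.
One shortest path: Milton → Ridge → Corby → Knoll → Alder.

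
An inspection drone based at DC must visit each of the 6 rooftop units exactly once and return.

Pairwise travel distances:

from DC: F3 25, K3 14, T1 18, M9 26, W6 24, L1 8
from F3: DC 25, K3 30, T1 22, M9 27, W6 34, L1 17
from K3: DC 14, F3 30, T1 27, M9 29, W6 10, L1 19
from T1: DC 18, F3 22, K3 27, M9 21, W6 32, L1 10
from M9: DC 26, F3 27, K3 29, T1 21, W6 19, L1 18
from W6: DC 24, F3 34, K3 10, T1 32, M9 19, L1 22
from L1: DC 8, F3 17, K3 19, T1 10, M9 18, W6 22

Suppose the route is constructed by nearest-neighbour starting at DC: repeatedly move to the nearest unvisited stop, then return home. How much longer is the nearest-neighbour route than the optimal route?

DC: L1=8, K3=14, T1=18, W6=24, F3=25, M9=26 ⇒ L1
L1: T1=10, F3=17, M9=18, K3=19, W6=22 ⇒ T1
T1: M9=21, F3=22, K3=27, W6=32 ⇒ M9
M9: W6=19, F3=27, K3=29 ⇒ W6
W6: K3=10, F3=34 ⇒ K3
K3: F3=30 ⇒ F3
NN route DC → L1 → T1 → M9 → W6 → K3 → F3 → DC costs 123.
Optimal: DC → K3 → W6 → M9 → F3 → T1 → L1 → DC costs 110 (by enumerating all 360 distinct tours).
Excess = 123 − 110 = 13.

Excess over optimum: 13.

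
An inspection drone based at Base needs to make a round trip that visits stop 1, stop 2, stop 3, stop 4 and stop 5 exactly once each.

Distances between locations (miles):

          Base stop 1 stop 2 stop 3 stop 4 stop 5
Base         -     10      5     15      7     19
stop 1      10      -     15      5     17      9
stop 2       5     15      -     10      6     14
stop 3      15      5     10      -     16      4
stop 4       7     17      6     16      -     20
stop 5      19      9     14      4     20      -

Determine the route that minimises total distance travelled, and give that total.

Shortest round trip = 46 miles.

There are 60 distinct closed tours to check (reversals are equivalent).
Base→stop 1→stop 2→stop 3→stop 4→stop 5→Base: 10+15+10+16+20+19 = 90
Base→stop 1→stop 2→stop 3→stop 5→stop 4→Base: 10+15+10+4+20+7 = 66
Base→stop 1→stop 2→stop 4→stop 3→stop 5→Base: 10+15+6+16+4+19 = 70
Base→stop 1→stop 2→stop 4→stop 5→stop 3→Base: 10+15+6+20+4+15 = 70
Base→stop 1→stop 2→stop 5→stop 3→stop 4→Base: 10+15+14+4+16+7 = 66
Base→stop 1→stop 2→stop 5→stop 4→stop 3→Base: 10+15+14+20+16+15 = 90
Base→stop 1→stop 3→stop 2→stop 4→stop 5→Base: 10+5+10+6+20+19 = 70
Base→stop 1→stop 3→stop 2→stop 5→stop 4→Base: 10+5+10+14+20+7 = 66
Base→stop 1→stop 3→stop 4→stop 2→stop 5→Base: 10+5+16+6+14+19 = 70
Base→stop 1→stop 3→stop 4→stop 5→stop 2→Base: 10+5+16+20+14+5 = 70
Base→stop 1→stop 3→stop 5→stop 2→stop 4→Base: 10+5+4+14+6+7 = 46
Base→stop 1→stop 3→stop 5→stop 4→stop 2→Base: 10+5+4+20+6+5 = 50
Base→stop 1→stop 4→stop 2→stop 3→stop 5→Base: 10+17+6+10+4+19 = 66
Base→stop 1→stop 4→stop 2→stop 5→stop 3→Base: 10+17+6+14+4+15 = 66
… (46 more)
The minimum is 46.
One optimal route: Base → stop 1 → stop 3 → stop 5 → stop 2 → stop 4 → Base (or its reverse).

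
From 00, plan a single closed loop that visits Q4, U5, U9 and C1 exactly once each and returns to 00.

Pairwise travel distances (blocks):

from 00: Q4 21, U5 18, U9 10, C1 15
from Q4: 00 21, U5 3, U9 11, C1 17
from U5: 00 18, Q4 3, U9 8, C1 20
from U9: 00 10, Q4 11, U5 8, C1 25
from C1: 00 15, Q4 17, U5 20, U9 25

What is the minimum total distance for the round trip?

00 → Q4 → U5 → U9 → C1 → 00: 21+3+8+25+15 = 72
00 → Q4 → U5 → C1 → U9 → 00: 21+3+20+25+10 = 79
00 → Q4 → U9 → U5 → C1 → 00: 21+11+8+20+15 = 75
00 → Q4 → U9 → C1 → U5 → 00: 21+11+25+20+18 = 95
00 → Q4 → C1 → U5 → U9 → 00: 21+17+20+8+10 = 76
00 → Q4 → C1 → U9 → U5 → 00: 21+17+25+8+18 = 89
00 → U5 → Q4 → U9 → C1 → 00: 18+3+11+25+15 = 72
00 → U5 → Q4 → C1 → U9 → 00: 18+3+17+25+10 = 73
00 → U5 → U9 → Q4 → C1 → 00: 18+8+11+17+15 = 69
00 → U5 → C1 → Q4 → U9 → 00: 18+20+17+11+10 = 76
00 → U9 → Q4 → U5 → C1 → 00: 10+11+3+20+15 = 59
00 → U9 → U5 → Q4 → C1 → 00: 10+8+3+17+15 = 53
The minimum is 53.
One optimal route: 00 → U9 → U5 → Q4 → C1 → 00 (or its reverse).

Minimum total distance: 53 blocks.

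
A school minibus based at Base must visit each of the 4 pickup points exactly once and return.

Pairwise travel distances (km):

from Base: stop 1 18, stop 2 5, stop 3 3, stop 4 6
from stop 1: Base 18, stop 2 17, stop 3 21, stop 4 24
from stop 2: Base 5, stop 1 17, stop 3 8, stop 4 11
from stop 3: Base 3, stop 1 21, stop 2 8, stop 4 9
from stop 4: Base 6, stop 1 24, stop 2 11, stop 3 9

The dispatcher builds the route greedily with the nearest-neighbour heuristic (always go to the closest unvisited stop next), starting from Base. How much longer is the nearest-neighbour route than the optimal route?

Excess over optimum: 6 km.

From Base: stop 3=3, stop 2=5, stop 4=6, stop 1=18 → choose stop 3 (3).
From stop 3: stop 2=8, stop 4=9, stop 1=21 → choose stop 2 (8).
From stop 2: stop 4=11, stop 1=17 → choose stop 4 (11).
From stop 4: stop 1=24 → choose stop 1 (24).
NN route Base → stop 3 → stop 2 → stop 4 → stop 1 → Base costs 64.
Optimal: Base → stop 1 → stop 2 → stop 3 → stop 4 → Base costs 58 (by enumerating all 12 distinct tours).
Excess = 64 − 58 = 6.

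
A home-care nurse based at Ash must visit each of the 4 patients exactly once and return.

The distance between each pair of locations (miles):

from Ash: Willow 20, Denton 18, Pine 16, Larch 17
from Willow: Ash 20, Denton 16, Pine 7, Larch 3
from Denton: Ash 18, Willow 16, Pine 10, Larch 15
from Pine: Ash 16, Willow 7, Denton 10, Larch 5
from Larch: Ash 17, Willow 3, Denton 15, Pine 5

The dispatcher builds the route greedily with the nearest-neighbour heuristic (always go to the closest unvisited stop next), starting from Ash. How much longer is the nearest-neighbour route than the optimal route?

The nearest-neighbour route is 3 miles longer than optimal.

Ash: Pine=16, Larch=17, Denton=18, Willow=20 ⇒ Pine
Pine: Larch=5, Willow=7, Denton=10 ⇒ Larch
Larch: Willow=3, Denton=15 ⇒ Willow
Willow: Denton=16 ⇒ Denton
NN route Ash → Pine → Larch → Willow → Denton → Ash costs 58.
Optimal: Ash → Denton → Pine → Willow → Larch → Ash costs 55 (by enumerating all 12 distinct tours).
Excess = 58 − 55 = 3.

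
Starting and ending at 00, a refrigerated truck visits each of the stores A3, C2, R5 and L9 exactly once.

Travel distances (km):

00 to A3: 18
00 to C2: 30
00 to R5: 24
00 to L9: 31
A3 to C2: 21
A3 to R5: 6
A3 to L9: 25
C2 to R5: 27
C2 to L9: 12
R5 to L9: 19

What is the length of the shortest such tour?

Minimum total distance: 85 km.

With 4 stops there are 4!/2 = 12 distinct round trips (a route and its reverse cost the same).
00→A3→C2→R5→L9→00: 18+21+27+19+31 = 116
00→A3→C2→L9→R5→00: 18+21+12+19+24 = 94
00→A3→R5→C2→L9→00: 18+6+27+12+31 = 94
00→A3→R5→L9→C2→00: 18+6+19+12+30 = 85
00→A3→L9→C2→R5→00: 18+25+12+27+24 = 106
00→A3→L9→R5→C2→00: 18+25+19+27+30 = 119
00→C2→A3→R5→L9→00: 30+21+6+19+31 = 107
00→C2→A3→L9→R5→00: 30+21+25+19+24 = 119
00→C2→R5→A3→L9→00: 30+27+6+25+31 = 119
00→C2→L9→A3→R5→00: 30+12+25+6+24 = 97
00→R5→A3→C2→L9→00: 24+6+21+12+31 = 94
00→R5→C2→A3→L9→00: 24+27+21+25+31 = 128
The minimum is 85.
One optimal route: 00 → A3 → R5 → L9 → C2 → 00 (or its reverse).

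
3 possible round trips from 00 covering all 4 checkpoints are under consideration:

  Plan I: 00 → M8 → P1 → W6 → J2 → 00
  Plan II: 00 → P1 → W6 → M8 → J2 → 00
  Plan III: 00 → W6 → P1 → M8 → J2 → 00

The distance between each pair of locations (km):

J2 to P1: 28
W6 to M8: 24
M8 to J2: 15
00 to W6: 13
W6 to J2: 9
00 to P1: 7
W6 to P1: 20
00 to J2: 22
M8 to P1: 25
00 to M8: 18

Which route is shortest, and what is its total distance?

88 km — Plan II is the shortest.

Plan I: 18 + 25 + 20 + 9 + 22 = 94
Plan II: 7 + 20 + 24 + 15 + 22 = 88
Plan III: 13 + 20 + 25 + 15 + 22 = 95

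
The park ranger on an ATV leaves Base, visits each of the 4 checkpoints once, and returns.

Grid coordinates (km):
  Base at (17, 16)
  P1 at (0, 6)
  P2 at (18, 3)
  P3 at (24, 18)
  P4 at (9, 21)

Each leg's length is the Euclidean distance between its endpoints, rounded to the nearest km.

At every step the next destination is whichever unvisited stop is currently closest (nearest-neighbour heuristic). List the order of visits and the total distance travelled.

Base → [P3:7 / P4:9 / P2:13 / P1:20] → P3 (7)
P3 → [P4:15 / P2:16 / P1:27] → P4 (15)
P4 → [P1:17 / P2:20] → P1 (17)
P1 → [P2:18] → P2 (18)
Return P2→Base: 13.
Total = 7 + 15 + 17 + 18 + 13 = 70.

Nearest-neighbour total = 70 km; route Base → P3 → P4 → P1 → P2 → Base.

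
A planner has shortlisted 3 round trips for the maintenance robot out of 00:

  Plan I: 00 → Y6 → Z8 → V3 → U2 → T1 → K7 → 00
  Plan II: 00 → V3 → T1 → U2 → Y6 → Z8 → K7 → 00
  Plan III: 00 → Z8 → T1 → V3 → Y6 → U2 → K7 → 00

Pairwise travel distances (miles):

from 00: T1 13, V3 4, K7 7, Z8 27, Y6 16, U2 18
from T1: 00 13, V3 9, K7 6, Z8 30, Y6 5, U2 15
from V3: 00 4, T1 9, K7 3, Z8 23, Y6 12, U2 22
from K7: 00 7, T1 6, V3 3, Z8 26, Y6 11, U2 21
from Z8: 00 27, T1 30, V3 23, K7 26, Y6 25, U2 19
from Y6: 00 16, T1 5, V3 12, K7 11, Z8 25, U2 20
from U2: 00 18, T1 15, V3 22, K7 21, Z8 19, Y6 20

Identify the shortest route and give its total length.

Shortest is Plan II, total 106 miles.

Plan I: 16 + 25 + 23 + 22 + 15 + 6 + 7 = 114
Plan II: 4 + 9 + 15 + 20 + 25 + 26 + 7 = 106
Plan III: 27 + 30 + 9 + 12 + 20 + 21 + 7 = 126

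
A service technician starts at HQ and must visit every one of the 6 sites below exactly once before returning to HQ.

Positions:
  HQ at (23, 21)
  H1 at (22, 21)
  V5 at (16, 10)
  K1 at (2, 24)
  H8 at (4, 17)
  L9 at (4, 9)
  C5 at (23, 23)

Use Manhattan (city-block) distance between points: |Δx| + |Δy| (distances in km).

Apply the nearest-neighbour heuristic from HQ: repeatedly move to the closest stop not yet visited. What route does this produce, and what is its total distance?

78 km along HQ → H1 → C5 → V5 → L9 → H8 → K1 → HQ.

From HQ: distances to unvisited — H1=1, C5=2, V5=18, H8=23, K1=24, L9=31. Nearest is H1 (1).
From H1: distances to unvisited — C5=3, V5=17, H8=22, K1=23, L9=30. Nearest is C5 (3).
From C5: distances to unvisited — V5=20, K1=22, H8=25, L9=33. Nearest is V5 (20).
From V5: distances to unvisited — L9=13, H8=19, K1=28. Nearest is L9 (13).
From L9: distances to unvisited — H8=8, K1=17. Nearest is H8 (8).
From H8: distances to unvisited — K1=9. Nearest is K1 (9).
Return K1→HQ: 24.
Total = 1 + 3 + 20 + 13 + 8 + 9 + 24 = 78.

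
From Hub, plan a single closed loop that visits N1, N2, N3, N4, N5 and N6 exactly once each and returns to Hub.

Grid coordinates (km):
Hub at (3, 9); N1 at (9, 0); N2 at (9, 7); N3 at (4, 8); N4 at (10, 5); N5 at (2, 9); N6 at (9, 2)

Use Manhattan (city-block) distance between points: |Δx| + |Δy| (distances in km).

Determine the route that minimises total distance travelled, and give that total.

With 6 stops there are 6!/2 = 360 distinct round trips (a route and its reverse cost the same).
Hub → N1 → N2 → N3 → N4 → N5 → N6 → Hub: 15+7+6+9+12+14+13 = 76
Hub → N1 → N2 → N3 → N4 → N6 → N5 → Hub: 15+7+6+9+4+14+1 = 56
Hub → N1 → N2 → N3 → N5 → N4 → N6 → Hub: 15+7+6+3+12+4+13 = 60
Hub → N1 → N2 → N3 → N5 → N6 → N4 → Hub: 15+7+6+3+14+4+11 = 60
Hub → N1 → N2 → N3 → N6 → N4 → N5 → Hub: 15+7+6+11+4+12+1 = 56
Hub → N1 → N2 → N3 → N6 → N5 → N4 → Hub: 15+7+6+11+14+12+11 = 76
Hub → N1 → N2 → N4 → N3 → N5 → N6 → Hub: 15+7+3+9+3+14+13 = 64
Hub → N1 → N2 → N4 → N3 → N6 → N5 → Hub: 15+7+3+9+11+14+1 = 60
… (352 more)
Hub → N1 → N6 → N4 → N2 → N3 → N5 → Hub: 15+2+4+3+6+3+1 = 34  ← best
The minimum is 34.
One optimal route: Hub → N1 → N6 → N4 → N2 → N3 → N5 → Hub (or its reverse).

Minimum total distance: 34 km.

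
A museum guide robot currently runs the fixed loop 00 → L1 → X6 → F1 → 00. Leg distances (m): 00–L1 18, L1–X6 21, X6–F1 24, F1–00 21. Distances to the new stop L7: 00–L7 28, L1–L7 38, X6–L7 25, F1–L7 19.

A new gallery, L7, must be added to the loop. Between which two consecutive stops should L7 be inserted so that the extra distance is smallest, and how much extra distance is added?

Insertion cost between consecutive stops i–j is d(i,L7) + d(L7,j) − d(i,j):
  between 00 and L1: 28 + 38 − 18 = 48
  between L1 and X6: 38 + 25 − 21 = 42
  between X6 and F1: 25 + 19 − 24 = 20
  between F1 and 00: 19 + 28 − 21 = 26
Cheapest insertion is between X6 and F1, adding 20.
New total = 84 + 20 = 104.

Adding 20 m by placing L7 on the X6–F1 leg.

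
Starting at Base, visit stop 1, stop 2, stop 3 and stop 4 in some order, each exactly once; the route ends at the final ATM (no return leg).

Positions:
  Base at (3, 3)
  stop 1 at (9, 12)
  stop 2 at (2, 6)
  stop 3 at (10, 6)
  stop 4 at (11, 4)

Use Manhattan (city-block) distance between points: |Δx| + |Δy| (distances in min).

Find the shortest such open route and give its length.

Shortest open route: 25 min.

There are 4! = 24 possible orderings.
Base→stop 1→stop 2→stop 3→stop 4: 15+13+8+3 = 39
Base→stop 1→stop 2→stop 4→stop 3: 15+13+11+3 = 42
Base→stop 1→stop 3→stop 2→stop 4: 15+7+8+11 = 41
Base→stop 1→stop 3→stop 4→stop 2: 15+7+3+11 = 36
Base→stop 1→stop 4→stop 2→stop 3: 15+10+11+8 = 44
Base→stop 1→stop 4→stop 3→stop 2: 15+10+3+8 = 36
Base→stop 2→stop 1→stop 3→stop 4: 4+13+7+3 = 27
Base→stop 2→stop 1→stop 4→stop 3: 4+13+10+3 = 30
Base→stop 2→stop 3→stop 1→stop 4: 4+8+7+10 = 29
Base→stop 2→stop 3→stop 4→stop 1: 4+8+3+10 = 25
Base→stop 2→stop 4→stop 1→stop 3: 4+11+10+7 = 32
Base→stop 2→stop 4→stop 3→stop 1: 4+11+3+7 = 25
Base→stop 3→stop 1→stop 2→stop 4: 10+7+13+11 = 41
Base→stop 3→stop 1→stop 4→stop 2: 10+7+10+11 = 38
… (10 more)
The minimum is 25.
One shortest path: Base → stop 2 → stop 3 → stop 4 → stop 1.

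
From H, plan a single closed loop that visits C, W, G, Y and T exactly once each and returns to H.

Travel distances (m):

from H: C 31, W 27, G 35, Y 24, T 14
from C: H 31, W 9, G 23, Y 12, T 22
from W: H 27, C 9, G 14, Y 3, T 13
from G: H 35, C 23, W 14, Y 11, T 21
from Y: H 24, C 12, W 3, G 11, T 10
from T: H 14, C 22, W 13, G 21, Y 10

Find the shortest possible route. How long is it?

With 5 stops there are 5!/2 = 60 distinct round trips (a route and its reverse cost the same).
H - C - W - G - Y - T - H: 31+9+14+11+10+14 = 89
H - C - W - G - T - Y - H: 31+9+14+21+10+24 = 109
H - C - W - Y - G - T - H: 31+9+3+11+21+14 = 89
H - C - W - Y - T - G - H: 31+9+3+10+21+35 = 109
H - C - W - T - G - Y - H: 31+9+13+21+11+24 = 109
H - C - W - T - Y - G - H: 31+9+13+10+11+35 = 109
H - C - G - W - Y - T - H: 31+23+14+3+10+14 = 95
H - C - G - W - T - Y - H: 31+23+14+13+10+24 = 115
H - C - G - Y - W - T - H: 31+23+11+3+13+14 = 95
H - C - G - Y - T - W - H: 31+23+11+10+13+27 = 115
H - C - G - T - W - Y - H: 31+23+21+13+3+24 = 115
H - C - G - T - Y - W - H: 31+23+21+10+3+27 = 115
H - C - Y - W - G - T - H: 31+12+3+14+21+14 = 95
H - C - Y - W - T - G - H: 31+12+3+13+21+35 = 115
… (46 more)
The minimum is 89.
One optimal route: H → C → W → G → Y → T → H (or its reverse).

Minimum total distance: 89 m.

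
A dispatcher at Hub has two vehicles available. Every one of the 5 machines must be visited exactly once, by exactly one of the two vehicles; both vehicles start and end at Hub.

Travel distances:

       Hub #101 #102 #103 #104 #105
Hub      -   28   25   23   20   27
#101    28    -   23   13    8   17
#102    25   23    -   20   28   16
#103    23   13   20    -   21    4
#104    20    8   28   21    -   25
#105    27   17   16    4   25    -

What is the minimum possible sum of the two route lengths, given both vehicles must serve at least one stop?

122 — the smallest possible combined total.

Check every non-empty split of the stops between the two vehicles; for each half take its own optimal tour:
  {#101} + {#102, #103, #104, #105}: 56 + 86 = 142
  {#102} + {#101, #103, #104, #105}: 50 + 72 = 122
  {#101, #102} + {#103, #104, #105}: 76 + 72 = 148
  {#103} + {#101, #102, #104, #105}: 46 + 86 = 132
  {#101, #103} + {#102, #104, #105}: 64 + 86 = 150
  {#102, #103} + {#101, #104, #105}: 68 + 72 = 140
  … (15 splits in total)
Best: vehicle 1 Hub → #102 → Hub = 50; vehicle 2 Hub → #103 → #105 → #101 → #104 → Hub = 72; combined 122.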